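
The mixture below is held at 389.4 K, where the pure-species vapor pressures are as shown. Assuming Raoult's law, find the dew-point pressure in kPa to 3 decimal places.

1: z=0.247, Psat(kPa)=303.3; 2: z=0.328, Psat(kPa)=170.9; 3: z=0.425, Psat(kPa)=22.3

Pdew = 45.889 kPa

At the dew point ψ → 1, so Σzᵢ/Kᵢ = 1 with Kᵢ = Pᵢˢᵃᵗ/P ⇒ 1/P = Σzᵢ/Pᵢˢᵃᵗ.
1/P = 0.247/303.3 + 0.328/170.9 + 0.425/22.3 = 0.021792 ⇒ P = 45.889 kPa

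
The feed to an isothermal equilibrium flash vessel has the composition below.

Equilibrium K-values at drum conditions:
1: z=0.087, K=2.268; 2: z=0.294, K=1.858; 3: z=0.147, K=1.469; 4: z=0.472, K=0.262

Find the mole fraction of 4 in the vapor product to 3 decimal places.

y_4 = 0.137

Rachford–Rice: g(ψ) = Σ zᵢ(Kᵢ−1)/(1+ψ(Kᵢ−1)) = 0.
Check two-phase: ΣzᵢKᵢ = 1.083 > 1 and Σzᵢ/Kᵢ = 2.098 > 1, so g(0) = 0.083 > 0 and g(1) = -1.098 < 0.
Newton–Raphson from ψ = 0.5:
  ψ = 0.500: g = -0.2522, g' = -0.825 → ψ = 0.194
  ψ = 0.194: g = -0.0388, g' = -0.627 → ψ = 0.132
Converged at ψ = 0.132.
Compositions from xᵢ = zᵢ/(1+ψ(Kᵢ−1)), yᵢ = Kᵢxᵢ:
  1: x = 0.075, y = 0.169
  2: x = 0.264, y = 0.491
  3: x = 0.138, y = 0.203
  4: x = 0.523, y = 0.137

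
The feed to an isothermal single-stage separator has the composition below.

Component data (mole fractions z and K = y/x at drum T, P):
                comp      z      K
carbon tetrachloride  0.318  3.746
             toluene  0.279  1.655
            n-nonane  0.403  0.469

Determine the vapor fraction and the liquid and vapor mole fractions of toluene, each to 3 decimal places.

Let ψ = V/F and solve Σ zᵢ(Kᵢ−1)/(1+ψ(Kᵢ−1)) = 0.
g(0) = ΣzᵢKᵢ − 1 = 0.842 and g(1) = 1 − Σzᵢ/Kᵢ = -0.113, so a root lies in (0, 1).
Newton–Raphson from ψ = 0.5:
  ψ = 0.500: g = 0.2143, g' = -0.704 → ψ = 0.804
  ψ = 0.804: g = 0.0184, g' = -0.630 → ψ = 0.833
Converged at ψ = 0.833.
Compositions from xᵢ = zᵢ/(1+ψ(Kᵢ−1)), yᵢ = Kᵢxᵢ:
  carbon tetrachloride: x = 0.097, y = 0.362
  toluene: x = 0.180, y = 0.299
  n-nonane: x = 0.723, y = 0.339

ψ = 0.833, x_toluene = 0.180, y_toluene = 0.299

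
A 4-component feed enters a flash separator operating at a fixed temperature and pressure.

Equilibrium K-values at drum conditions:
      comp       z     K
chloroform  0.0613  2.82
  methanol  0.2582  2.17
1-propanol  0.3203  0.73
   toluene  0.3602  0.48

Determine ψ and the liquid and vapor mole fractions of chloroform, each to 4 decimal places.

ψ = 0.2551, x_chloroform = 0.0419, y_chloroform = 0.1180

Rachford–Rice: g(ψ) = Σ zᵢ(Kᵢ−1)/(1+ψ(Kᵢ−1)) = 0.
Feasibility: ΣzᵢKᵢ = 1.1399, Σzᵢ/Kᵢ = 1.3299 — both > 1, two phases present.
Newton iteration, ψ⁰ = 0.46:
  ψ = 0.4600: g = -0.08782, g' = -0.4083 → ψ = 0.2449
  ψ = 0.2449: g = 0.00474, g' = -0.4654 → ψ = 0.2551
Converged at ψ = 0.2551.
Compositions from xᵢ = zᵢ/(1+ψ(Kᵢ−1)), yᵢ = Kᵢxᵢ:
  chloroform: x = 0.0419, y = 0.1180
  methanol: x = 0.1988, y = 0.4315
  1-propanol: x = 0.3440, y = 0.2511
  toluene: x = 0.4153, y = 0.1993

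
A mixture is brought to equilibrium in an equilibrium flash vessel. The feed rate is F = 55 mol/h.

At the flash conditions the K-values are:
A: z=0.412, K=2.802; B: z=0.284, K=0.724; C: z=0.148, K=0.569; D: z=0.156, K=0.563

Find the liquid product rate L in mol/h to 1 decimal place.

L = 10.8 mol/h

Material balance + equilibrium reduce to Σ zᵢ(Kᵢ−1)/(1+V/F(Kᵢ−1)) = 0.
g(0) = ΣzᵢKᵢ − 1 = 0.532 and g(1) = 1 − Σzᵢ/Kᵢ = -0.076, so a root lies in (0, 1).
Newton–Raphson from V/F = 0.34:
  V/F = 0.340: g = 0.2191, g' = -0.620 → V/F = 0.694
  V/F = 0.694: g = 0.0443, g' = -0.415 → V/F = 0.800
  V/F = 0.800: g = 0.0012, g' = -0.394 → V/F = 0.803
Converged at V/F = 0.803.
Then V = V/F·F = 0.8033·55 = 44.2 mol/h and L = F − V = 10.8 mol/h.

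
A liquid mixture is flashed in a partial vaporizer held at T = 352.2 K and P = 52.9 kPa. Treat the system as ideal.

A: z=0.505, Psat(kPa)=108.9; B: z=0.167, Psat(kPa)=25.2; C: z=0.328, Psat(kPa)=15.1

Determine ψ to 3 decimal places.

Raoult's law: Kᵢ = Pᵢˢᵃᵗ/P = Pᵢˢᵃᵗ/52.9.
  K_A = 108.9/52.9 = 2.05860, K_B = 25.2/52.9 = 0.47637, K_C = 15.1/52.9 = 0.28544
Rachford–Rice: g(ψ) = Σ zᵢ(Kᵢ−1)/(1+ψ(Kᵢ−1)) = 0.
Check two-phase: ΣzᵢKᵢ = 1.213 > 1 and Σzᵢ/Kᵢ = 1.745 > 1, so g(0) = 0.213 > 0 and g(1) = -0.745 < 0.
Iterate (Newton) starting at ψ = 0.5:
  ψ = 0.500: g = -0.1336, g' = -0.731 → ψ = 0.317
  ψ = 0.317: g = -0.0079, g' = -0.663 → ψ = 0.306
Converged at ψ = 0.306.

ψ = 0.306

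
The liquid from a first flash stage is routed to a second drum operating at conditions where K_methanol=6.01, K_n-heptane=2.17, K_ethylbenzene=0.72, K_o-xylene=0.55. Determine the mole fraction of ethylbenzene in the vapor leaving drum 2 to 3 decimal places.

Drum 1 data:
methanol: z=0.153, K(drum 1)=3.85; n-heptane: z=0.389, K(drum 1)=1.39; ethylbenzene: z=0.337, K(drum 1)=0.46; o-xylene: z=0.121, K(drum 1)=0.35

Drum 1:
Rachford–Rice: g(ψ₁) = Σ zᵢ(Kᵢ−1)/(1+ψ₁(Kᵢ−1)) = 0.
Check two-phase: ΣzᵢKᵢ = 1.327 > 1 and Σzᵢ/Kᵢ = 1.398 > 1, so g(0) = 0.327 > 0 and g(1) = -0.398 < 0.
Iterate (Newton) starting at ψ₁ = 0.5:
  ψ₁ = 0.500: g = -0.0590, g' = -0.549 → ψ₁ = 0.393
  ψ₁ = 0.393: g = 0.0009, g' = -0.572 → ψ₁ = 0.394
Converged at ψ₁ = 0.394.
Drum-1 compositions:
  methanol: x = 0.072, y = 0.277
  n-heptane: x = 0.337, y = 0.469
  ethylbenzene: x = 0.428, y = 0.197
  o-xylene: x = 0.163, y = 0.057
Drum-2 feed = drum-1 liquid: z₂ = (0.0721, 0.3372, 0.4281, 0.1627).
Drum 2:
Iterate (Newton) starting at ψ₂ = 0.7:
  ψ₂ = 0.700: g = 0.0410, g' = -0.351 → ψ₂ = 0.817
  ψ₂ = 0.817: g = 0.0014, g' = -0.329 → ψ₂ = 0.821
Converged at ψ₂ = 0.821.
  methanol: x = 0.014, y = 0.085
  n-heptane: x = 0.172, y = 0.373
  ethylbenzene: x = 0.556, y = 0.400
  o-xylene: x = 0.258, y = 0.142

y_ethylbenzene (drum 2) = 0.400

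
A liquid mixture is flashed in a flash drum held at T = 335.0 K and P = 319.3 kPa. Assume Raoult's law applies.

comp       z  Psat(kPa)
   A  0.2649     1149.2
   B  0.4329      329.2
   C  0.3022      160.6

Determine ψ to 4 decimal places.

ψ = 0.7679

Raoult's law: Kᵢ = Pᵢˢᵃᵗ/P = Pᵢˢᵃᵗ/319.3.
  K_A = 1149.2/319.3 = 3.599123, K_B = 329.2/319.3 = 1.031005, K_C = 160.6/319.3 = 0.502975
Newton–Raphson from ψ = 0.5:
  ψ = 0.5000: g = 0.11275, g' = -0.4710 → ψ = 0.7394
  ψ = 0.7394: g = 0.01130, g' = -0.3966 → ψ = 0.7679
Converged at ψ = 0.7679.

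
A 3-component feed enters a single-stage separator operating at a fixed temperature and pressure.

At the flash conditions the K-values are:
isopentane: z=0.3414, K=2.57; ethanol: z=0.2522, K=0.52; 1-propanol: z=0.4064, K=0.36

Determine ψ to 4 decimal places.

Iterate (Newton) starting at ψ = 0.52:
  ψ = 0.5200: g = -0.25607, g' = -0.7322 → ψ = 0.1703
  ψ = 0.1703: g = -0.00080, g' = -0.8025 → ψ = 0.1693
Converged at ψ = 0.1693.

ψ = 0.1693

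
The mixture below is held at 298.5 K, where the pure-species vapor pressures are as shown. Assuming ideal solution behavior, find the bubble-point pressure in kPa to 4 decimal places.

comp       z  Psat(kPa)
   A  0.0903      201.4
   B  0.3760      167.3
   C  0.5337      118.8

At the bubble point ψ → 0, so ΣzᵢKᵢ = 1 with Kᵢ = Pᵢˢᵃᵗ/P ⇒ P = ΣzᵢPᵢˢᵃᵗ.
P = 0.0903·201.4 + 0.3760·167.3 + 0.5337·118.8 = 144.4948 kPa

Pbub = 144.4948 kPa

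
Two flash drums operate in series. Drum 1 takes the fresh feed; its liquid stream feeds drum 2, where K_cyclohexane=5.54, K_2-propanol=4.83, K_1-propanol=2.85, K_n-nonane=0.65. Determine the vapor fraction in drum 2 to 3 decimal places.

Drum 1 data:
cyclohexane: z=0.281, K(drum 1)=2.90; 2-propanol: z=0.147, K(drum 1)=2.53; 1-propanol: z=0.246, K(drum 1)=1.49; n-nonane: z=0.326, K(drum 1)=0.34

Drum 1:
Material balance + equilibrium reduce to Σ zᵢ(Kᵢ−1)/(1+ψ₁(Kᵢ−1)) = 0.
Feasibility: ΣzᵢKᵢ = 1.664, Σzᵢ/Kᵢ = 1.279 — both > 1, two phases present.
Newton iteration, ψ₁⁰ = 0.6:
  ψ₁ = 0.600: g = 0.1037, g' = -0.740 → ψ₁ = 0.740
  ψ₁ = 0.740: g = -0.0049, g' = -0.825 → ψ₁ = 0.734
Converged at ψ₁ = 0.734.
Drum-1 compositions:
  cyclohexane: x = 0.117, y = 0.340
  2-propanol: x = 0.069, y = 0.175
  1-propanol: x = 0.181, y = 0.270
  n-nonane: x = 0.633, y = 0.215
Drum-2 feed = drum-1 liquid: z₂ = (0.1173, 0.0692, 0.1809, 0.6325).
Drum 2:
Let ψ₂ = V/F and solve Σ zᵢ(Kᵢ−1)/(1+ψ₂(Kᵢ−1)) = 0.
Check two-phase: ΣzᵢKᵢ = 1.911 > 1 and Σzᵢ/Kᵢ = 1.072 > 1, so g(0) = 0.911 > 0 and g(1) = -0.072 < 0.
Newton iteration, ψ₂⁰ = 0.57:
  ψ₂ = 0.570: g = 0.1181, g' = -0.556 → ψ₂ = 0.783
  ψ₂ = 0.783: g = 0.0152, g' = -0.431 → ψ₂ = 0.818
Converged at ψ₂ = 0.818.
  cyclohexane: x = 0.025, y = 0.138
  2-propanol: x = 0.017, y = 0.081
  1-propanol: x = 0.072, y = 0.205
  n-nonane: x = 0.886, y = 0.576

V/F (drum 2) = 0.818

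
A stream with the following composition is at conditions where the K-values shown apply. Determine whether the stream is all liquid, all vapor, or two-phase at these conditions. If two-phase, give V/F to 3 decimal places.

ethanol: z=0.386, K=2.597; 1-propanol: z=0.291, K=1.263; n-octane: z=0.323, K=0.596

ΣzᵢKᵢ = 1.562; Σzᵢ/Kᵢ = 0.921.
Since Σzᵢ/Kᵢ < 1 the mixture is above its dew point — single vapor phase.

all vapor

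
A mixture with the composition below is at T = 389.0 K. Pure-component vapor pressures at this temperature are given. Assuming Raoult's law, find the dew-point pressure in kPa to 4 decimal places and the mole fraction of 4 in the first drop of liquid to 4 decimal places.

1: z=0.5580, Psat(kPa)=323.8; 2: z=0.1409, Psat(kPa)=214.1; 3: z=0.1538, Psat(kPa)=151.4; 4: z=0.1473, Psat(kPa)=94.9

Pdew = 202.0446 kPa, x_4 = 0.3136

At the dew point ψ → 1, so Σzᵢ/Kᵢ = 1 with Kᵢ = Pᵢˢᵃᵗ/P ⇒ 1/P = Σzᵢ/Pᵢˢᵃᵗ.
1/P = 0.5580/323.8 + 0.1409/214.1 + 0.1538/151.4 + 0.1473/94.9 = 0.0049494 ⇒ P = 202.0446 kPa
xᵢ = zᵢP/Pᵢˢᵃᵗ ⇒ x_4 = 0.1473·202.0446/94.9 = 0.3136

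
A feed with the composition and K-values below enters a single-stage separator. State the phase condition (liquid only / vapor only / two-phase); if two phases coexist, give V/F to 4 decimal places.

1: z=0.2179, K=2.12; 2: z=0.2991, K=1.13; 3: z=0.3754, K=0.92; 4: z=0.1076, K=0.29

two-phase, V/F = 0.6623

ΣzᵢKᵢ = 1.1765; Σzᵢ/Kᵢ = 1.1466.
Both exceed 1, so a two-phase solution exists.
Let ψ = V/F and solve Σ zᵢ(Kᵢ−1)/(1+ψ(Kᵢ−1)) = 0.
Newton iteration, ψ⁰ = 0.49:
  ψ = 0.4900: g = 0.04572, g' = -0.2486 → ψ = 0.6739
  ψ = 0.6739: g = -0.00340, g' = -0.2952 → ψ = 0.6624
  ψ = 0.6624: g = -0.00003, g' = -0.2904 → ψ = 0.6623
Converged at ψ = 0.6623.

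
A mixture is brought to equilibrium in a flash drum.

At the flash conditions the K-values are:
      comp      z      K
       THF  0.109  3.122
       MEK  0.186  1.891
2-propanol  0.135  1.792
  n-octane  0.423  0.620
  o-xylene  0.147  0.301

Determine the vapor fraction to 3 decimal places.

ψ = 0.393

Material balance + equilibrium reduce to Σ zᵢ(Kᵢ−1)/(1+ψ(Kᵢ−1)) = 0.
g(0) = ΣzᵢKᵢ − 1 = 0.240 and g(1) = 1 − Σzᵢ/Kᵢ = -0.379, so a root lies in (0, 1).
Iterate (Newton) starting at ψ = 0.5:
  ψ = 0.500: g = -0.0529, g' = -0.493 → ψ = 0.393
Converged at ψ = 0.393.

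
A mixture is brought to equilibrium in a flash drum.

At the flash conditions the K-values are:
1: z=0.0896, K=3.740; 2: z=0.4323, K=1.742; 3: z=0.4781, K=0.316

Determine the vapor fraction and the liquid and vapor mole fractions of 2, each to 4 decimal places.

ψ = 0.2800, x_2 = 0.3579, y_2 = 0.6235

Let ψ = V/F and solve Σ zᵢ(Kᵢ−1)/(1+ψ(Kᵢ−1)) = 0.
Feasibility: ΣzᵢKᵢ = 1.2393, Σzᵢ/Kᵢ = 1.7851 — both > 1, two phases present.
Newton iteration, ψ⁰ = 0.52:
  ψ = 0.5200: g = -0.17484, g' = -0.7771 → ψ = 0.2950
  ψ = 0.2950: g = -0.01078, g' = -0.7170 → ψ = 0.2800
Converged at ψ = 0.2800.
Compositions from xᵢ = zᵢ/(1+ψ(Kᵢ−1)), yᵢ = Kᵢxᵢ:
  1: x = 0.0507, y = 0.1896
  2: x = 0.3579, y = 0.6235
  3: x = 0.5914, y = 0.1869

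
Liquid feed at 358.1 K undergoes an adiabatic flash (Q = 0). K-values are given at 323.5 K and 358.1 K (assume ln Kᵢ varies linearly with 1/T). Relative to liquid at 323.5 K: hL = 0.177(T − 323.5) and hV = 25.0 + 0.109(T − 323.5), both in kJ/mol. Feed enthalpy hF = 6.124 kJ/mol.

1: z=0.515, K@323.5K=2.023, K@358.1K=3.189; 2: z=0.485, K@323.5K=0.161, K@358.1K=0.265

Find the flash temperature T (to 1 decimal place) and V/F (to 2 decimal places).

T = 328.6 K, V/F = 0.21

Adiabatic flash: solve Rachford–Rice at each trial T, then check hF = ψ·hV(T) + (1−ψ)·hL(T).
  T = 323.5 K: K = (2.023, 0.161), RR gives ψ = 0.140, H_out = 3.493 kJ/mol
  T = 358.1 K: K = (3.189, 0.265), RR gives ψ = 0.479, H_out = 16.975 kJ/mol
  T = 340.8 K: K = (2.569, 0.209), RR gives ψ = 0.342, H_out = 11.215 kJ/mol
  T = 332.1 K: K = (2.285, 0.184), RR gives ψ = 0.254, H_out = 7.720 kJ/mol
  T = 327.8 K: K = (2.152, 0.172), RR gives ψ = 0.201, H_out = 5.731 kJ/mol
  T = 330.0 K: K = (2.220, 0.178), RR gives ψ = 0.229, H_out = 6.775 kJ/mol
Linear interpolation between T = 327.8 (H_out = 5.731) and T = 330.0 (H_out = 6.775) on hF = 6.124 gives T ≈ 328.6 K, at which ψ = 0.21.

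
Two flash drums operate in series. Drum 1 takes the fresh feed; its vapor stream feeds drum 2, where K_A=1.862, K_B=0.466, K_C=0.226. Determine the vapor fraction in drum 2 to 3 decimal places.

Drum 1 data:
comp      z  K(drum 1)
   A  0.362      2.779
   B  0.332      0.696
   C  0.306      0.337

Drum 1:
Material balance + equilibrium reduce to Σ zᵢ(Kᵢ−1)/(1+ψ₁(Kᵢ−1)) = 0.
Check two-phase: ΣzᵢKᵢ = 1.340 > 1 and Σzᵢ/Kᵢ = 1.515 > 1, so g(0) = 0.340 > 0 and g(1) = -0.515 < 0.
Newton iteration, ψ₁⁰ = 0.5:
  ψ₁ = 0.500: g = -0.0817, g' = -0.665 → ψ₁ = 0.377
  ψ₁ = 0.377: g = 0.0009, g' = -0.689 → ψ₁ = 0.378
Converged at ψ₁ = 0.378.
Drum-1 compositions:
  A: x = 0.216, y = 0.601
  B: x = 0.375, y = 0.261
  C: x = 0.408, y = 0.138
Drum-2 feed = drum-1 vapor: z₂ = (0.6012, 0.2611, 0.1377).
Drum 2:
Newton iteration, ψ₂⁰ = 0.39:
  ψ₂ = 0.390: g = 0.0591, g' = -0.538 → ψ₂ = 0.500
  ψ₂ = 0.500: g = -0.0018, g' = -0.576 → ψ₂ = 0.497
Converged at ψ₂ = 0.497.
  A: x = 0.421, y = 0.784
  B: x = 0.355, y = 0.166
  C: x = 0.224, y = 0.051

V/F (drum 2) = 0.497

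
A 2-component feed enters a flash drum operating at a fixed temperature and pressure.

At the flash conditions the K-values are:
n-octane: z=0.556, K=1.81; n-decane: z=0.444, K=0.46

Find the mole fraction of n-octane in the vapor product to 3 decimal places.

Material balance + equilibrium reduce to Σ zᵢ(Kᵢ−1)/(1+V/F(Kᵢ−1)) = 0.
Feasibility: ΣzᵢKᵢ = 1.211, Σzᵢ/Kᵢ = 1.272 — both > 1, two phases present.
Newton–Raphson from V/F = 0.5:
  V/F = 0.500: g = -0.0079, g' = -0.428 → V/F = 0.482
  V/F = 0.482: g = -0.0000, g' = -0.425 → V/F = 0.481
Converged at V/F = 0.481.
Compositions from xᵢ = zᵢ/(1+V/F(Kᵢ−1)), yᵢ = Kᵢxᵢ:
  n-octane: x = 0.400, y = 0.724
  n-decane: x = 0.600, y = 0.276

y_n-octane = 0.724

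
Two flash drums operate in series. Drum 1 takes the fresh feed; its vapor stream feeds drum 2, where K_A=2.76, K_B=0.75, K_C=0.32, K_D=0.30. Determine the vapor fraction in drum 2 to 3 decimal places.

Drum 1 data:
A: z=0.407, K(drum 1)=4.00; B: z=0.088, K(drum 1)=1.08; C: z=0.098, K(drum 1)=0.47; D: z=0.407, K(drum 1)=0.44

Drum 1:
Iterate (Newton) starting at ψ₁ = 0.5:
  ψ₁ = 0.500: g = 0.1079, g' = -0.884 → ψ₁ = 0.622
  ψ₁ = 0.622: g = 0.0054, g' = -0.808 → ψ₁ = 0.629
Converged at ψ₁ = 0.629.
Drum-1 compositions:
  A: x = 0.141, y = 0.564
  B: x = 0.084, y = 0.090
  C: x = 0.147, y = 0.069
  D: x = 0.628, y = 0.276
Drum-2 feed = drum-1 vapor: z₂ = (0.5640, 0.0905, 0.0691, 0.2764).
Drum 2:
Material balance + equilibrium reduce to Σ zᵢ(Kᵢ−1)/(1+ψ₂(Kᵢ−1)) = 0.
Check two-phase: ΣzᵢKᵢ = 1.730 > 1 and Σzᵢ/Kᵢ = 1.462 > 1, so g(0) = 0.730 > 0 and g(1) = -0.462 < 0.
Newton–Raphson from ψ₂ = 0.5:
  ψ₂ = 0.500: g = 0.1333, g' = -0.896 → ψ₂ = 0.649
  ψ₂ = 0.649: g = -0.0021, g' = -0.946 → ψ₂ = 0.647
Converged at ψ₂ = 0.647.
  A: x = 0.264, y = 0.728
  B: x = 0.108, y = 0.081
  C: x = 0.123, y = 0.039
  D: x = 0.505, y = 0.151

V/F (drum 2) = 0.647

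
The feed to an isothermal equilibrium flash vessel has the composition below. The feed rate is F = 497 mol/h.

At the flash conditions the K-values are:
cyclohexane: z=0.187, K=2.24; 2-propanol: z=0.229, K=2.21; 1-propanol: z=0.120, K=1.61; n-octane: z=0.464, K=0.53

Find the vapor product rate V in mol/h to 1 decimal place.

Rachford–Rice: g(V/F) = Σ zᵢ(Kᵢ−1)/(1+V/F(Kᵢ−1)) = 0.
Feasibility: ΣzᵢKᵢ = 1.364, Σzᵢ/Kᵢ = 1.137 — both > 1, two phases present.
Newton iteration, V/F⁰ = 0.34:
  V/F = 0.340: g = 0.1605, g' = -0.486 → V/F = 0.670
  V/F = 0.670: g = 0.0133, g' = -0.429 → V/F = 0.701
Converged at V/F = 0.701.
Then V = V/F·F = 0.7010·497 = 348.4 mol/h and L = F − V = 148.6 mol/h.

V = 348.4 mol/h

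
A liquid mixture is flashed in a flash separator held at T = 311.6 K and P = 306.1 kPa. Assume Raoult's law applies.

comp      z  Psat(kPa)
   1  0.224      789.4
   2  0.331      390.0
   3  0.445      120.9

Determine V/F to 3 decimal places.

Raoult's law: Kᵢ = Pᵢˢᵃᵗ/P = Pᵢˢᵃᵗ/306.1.
  K_1 = 789.4/306.1 = 2.57890, K_2 = 390.0/306.1 = 1.27409, K_3 = 120.9/306.1 = 0.39497
Iterate (Newton) starting at V/F = 0.33:
  V/F = 0.330: g = -0.0207, g' = -0.517 → V/F = 0.290
Converged at V/F = 0.290.

V/F = 0.290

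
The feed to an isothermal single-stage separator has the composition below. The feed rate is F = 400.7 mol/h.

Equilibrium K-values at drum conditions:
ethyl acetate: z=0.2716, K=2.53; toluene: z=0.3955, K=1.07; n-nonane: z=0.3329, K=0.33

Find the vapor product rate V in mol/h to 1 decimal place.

Material balance + equilibrium reduce to Σ zᵢ(Kᵢ−1)/(1+ψ(Kᵢ−1)) = 0.
Check two-phase: ΣzᵢKᵢ = 1.2202 > 1 and Σzᵢ/Kᵢ = 1.4858 > 1, so g(0) = 0.2202 > 0 and g(1) = -0.4858 < 0.
Iterate (Newton) starting at ψ = 0.5:
  ψ = 0.5000: g = -0.07322, g' = -0.5438 → ψ = 0.3654
  ψ = 0.3654: g = -0.00180, g' = -0.5254 → ψ = 0.3619
Converged at ψ = 0.3619.
Then V = ψ·F = 0.3619·400.7 = 145.0 mol/h and L = F − V = 255.7 mol/h.

V = 145.0 mol/h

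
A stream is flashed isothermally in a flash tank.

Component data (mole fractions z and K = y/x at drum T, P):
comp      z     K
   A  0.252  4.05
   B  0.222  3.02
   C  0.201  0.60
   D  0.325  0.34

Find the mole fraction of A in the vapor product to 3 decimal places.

y_A = 0.355

Let ψ = V/F and solve Σ zᵢ(Kᵢ−1)/(1+ψ(Kᵢ−1)) = 0.
Feasibility: ΣzᵢKᵢ = 1.922, Σzᵢ/Kᵢ = 1.427 — both > 1, two phases present.
Iterate (Newton) starting at ψ = 0.4:
  ψ = 0.400: g = 0.2071, g' = -1.060 → ψ = 0.595
  ψ = 0.595: g = 0.0176, g' = -0.922 → ψ = 0.615
Converged at ψ = 0.615.
Compositions from xᵢ = zᵢ/(1+ψ(Kᵢ−1)), yᵢ = Kᵢxᵢ:
  A: x = 0.088, y = 0.355
  B: x = 0.099, y = 0.299
  C: x = 0.267, y = 0.160
  D: x = 0.547, y = 0.186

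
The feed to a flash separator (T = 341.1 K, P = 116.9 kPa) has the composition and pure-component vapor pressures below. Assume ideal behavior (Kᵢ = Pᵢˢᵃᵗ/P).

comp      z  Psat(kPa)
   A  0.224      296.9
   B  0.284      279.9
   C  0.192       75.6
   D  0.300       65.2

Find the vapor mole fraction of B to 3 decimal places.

Raoult's law: Kᵢ = Pᵢˢᵃᵗ/P = Pᵢˢᵃᵗ/116.9.
  K_A = 296.9/116.9 = 2.53978, K_B = 279.9/116.9 = 2.39435, K_C = 75.6/116.9 = 0.64671, K_D = 65.2/116.9 = 0.55774
Iterate (Newton) starting at ψ = 0.5:
  ψ = 0.500: g = 0.1755, g' = -0.493 → ψ = 0.856
  ψ = 0.856: g = 0.0187, g' = -0.415 → ψ = 0.901
Converged at ψ = 0.901.
Compositions from xᵢ = zᵢ/(1+ψ(Kᵢ−1)), yᵢ = Kᵢxᵢ:
  A: x = 0.094, y = 0.238
  B: x = 0.126, y = 0.301
  C: x = 0.282, y = 0.182
  D: x = 0.499, y = 0.278

y_B = 0.301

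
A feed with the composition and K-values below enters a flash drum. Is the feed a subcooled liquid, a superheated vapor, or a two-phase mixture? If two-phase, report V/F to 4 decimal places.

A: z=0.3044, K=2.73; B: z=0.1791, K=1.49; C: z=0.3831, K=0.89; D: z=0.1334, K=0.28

ΣzᵢKᵢ = 1.4762; Σzᵢ/Kᵢ = 1.1386.
Both exceed 1, so a two-phase solution exists.
Let ψ = V/F and solve Σ zᵢ(Kᵢ−1)/(1+ψ(Kᵢ−1)) = 0.
Iterate (Newton) starting at ψ = 0.5:
  ψ = 0.5000: g = 0.15819, g' = -0.4637 → ψ = 0.8411
  ψ = 0.8411: g = -0.01335, g' = -0.6230 → ψ = 0.8197
  ψ = 0.8197: g = -0.00031, g' = -0.5951 → ψ = 0.8192
Converged at ψ = 0.8192.

two-phase, V/F = 0.8192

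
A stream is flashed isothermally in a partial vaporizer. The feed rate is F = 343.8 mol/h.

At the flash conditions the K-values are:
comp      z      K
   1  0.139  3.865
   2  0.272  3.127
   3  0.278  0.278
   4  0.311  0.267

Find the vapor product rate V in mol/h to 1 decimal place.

Material balance + equilibrium reduce to Σ zᵢ(Kᵢ−1)/(1+V/F(Kᵢ−1)) = 0.
Feasibility: ΣzᵢKᵢ = 1.548, Σzᵢ/Kᵢ = 2.288 — both > 1, two phases present.
Newton iteration, V/F⁰ = 0.5:
  V/F = 0.500: g = -0.2299, g' = -1.253 → V/F = 0.317
  V/F = 0.317: g = -0.0024, g' = -1.280 → V/F = 0.315
Converged at V/F = 0.315.
Then V = V/F·F = 0.3147·343.8 = 108.2 mol/h and L = F − V = 235.6 mol/h.

V = 108.2 mol/h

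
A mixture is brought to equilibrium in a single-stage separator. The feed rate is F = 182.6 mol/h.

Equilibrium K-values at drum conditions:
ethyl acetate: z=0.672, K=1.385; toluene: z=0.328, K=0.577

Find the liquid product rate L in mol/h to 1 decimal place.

L = 48.1 mol/h

Rachford–Rice: g(ψ) = Σ zᵢ(Kᵢ−1)/(1+ψ(Kᵢ−1)) = 0.
g(0) = ΣzᵢKᵢ − 1 = 0.120 and g(1) = 1 − Σzᵢ/Kᵢ = -0.054, so a root lies in (0, 1).
Newton–Raphson from ψ = 0.5:
  ψ = 0.500: g = 0.0410, g' = -0.164 → ψ = 0.749
  ψ = 0.749: g = -0.0023, g' = -0.186 → ψ = 0.737
Converged at ψ = 0.737.
Then V = ψ·F = 0.7367·182.6 = 134.5 mol/h and L = F − V = 48.1 mol/h.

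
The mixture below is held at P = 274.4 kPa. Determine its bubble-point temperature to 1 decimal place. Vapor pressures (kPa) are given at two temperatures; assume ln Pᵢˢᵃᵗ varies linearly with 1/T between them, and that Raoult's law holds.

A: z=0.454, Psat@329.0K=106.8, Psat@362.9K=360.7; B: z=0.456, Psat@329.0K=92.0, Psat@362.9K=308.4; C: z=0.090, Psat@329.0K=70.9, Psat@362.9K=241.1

T = 357.7 K

Bubble-point temperature: ΣzᵢPᵢˢᵃᵗ(T) = P. Interpolate ln Pᵢˢᵃᵗ = aᵢ + bᵢ/T.
  T = 329.0 K: ΣzᵢPᵢˢᵃᵗ = 96.82 kPa
  T = 362.9 K: ΣzᵢPᵢˢᵃᵗ = 326.09 kPa
  T = 345.9 K: ΣzᵢPᵢˢᵃᵗ = 182.72 kPa
  T = 354.4 K: ΣzᵢPᵢˢᵃᵗ = 245.80 kPa
  T = 358.6 K: ΣzᵢPᵢˢᵃᵗ = 283.11 kPa
  T = 356.5 K: ΣzᵢPᵢˢᵃᵗ = 263.91 kPa
  T = 357.6 K: ΣzᵢPᵢˢᵃᵗ = 273.83 kPa
Interpolating between 357.6 K and 358.6 K gives T ≈ 357.7 K.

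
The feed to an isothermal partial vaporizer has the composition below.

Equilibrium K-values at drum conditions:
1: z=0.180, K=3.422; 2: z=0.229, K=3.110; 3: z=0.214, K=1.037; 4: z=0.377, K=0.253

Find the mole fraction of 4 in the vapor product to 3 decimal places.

y_4 = 0.151

Material balance + equilibrium reduce to Σ zᵢ(Kᵢ−1)/(1+V/F(Kᵢ−1)) = 0.
g(0) = ΣzᵢKᵢ − 1 = 0.645 and g(1) = 1 − Σzᵢ/Kᵢ = -0.823, so a root lies in (0, 1).
Iterate (Newton) starting at V/F = 0.6:
  V/F = 0.600: g = -0.1117, g' = -1.065 → V/F = 0.495
  V/F = 0.495: g = -0.0046, g' = -0.992 → V/F = 0.490
Converged at V/F = 0.490.
Compositions from xᵢ = zᵢ/(1+V/F(Kᵢ−1)), yᵢ = Kᵢxᵢ:
  1: x = 0.082, y = 0.282
  2: x = 0.113, y = 0.350
  3: x = 0.210, y = 0.218
  4: x = 0.595, y = 0.151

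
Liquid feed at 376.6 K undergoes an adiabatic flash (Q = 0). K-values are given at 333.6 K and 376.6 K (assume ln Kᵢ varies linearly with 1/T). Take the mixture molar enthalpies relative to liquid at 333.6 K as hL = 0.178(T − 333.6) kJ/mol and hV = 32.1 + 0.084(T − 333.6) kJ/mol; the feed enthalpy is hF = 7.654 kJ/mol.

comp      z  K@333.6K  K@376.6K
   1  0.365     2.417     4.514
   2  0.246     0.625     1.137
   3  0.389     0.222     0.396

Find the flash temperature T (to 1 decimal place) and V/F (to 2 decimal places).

T = 338.6 K, V/F = 0.21

Adiabatic flash: solve Rachford–Rice at each trial T, then check hF = ψ·hV(T) + (1−ψ)·hL(T).
  T = 333.6 K: K = (2.417, 0.625, 0.222), RR gives ψ = 0.134, H_out = 4.289 kJ/mol
  T = 376.6 K: K = (4.514, 1.137, 0.396), RR gives ψ = 0.693, H_out = 27.100 kJ/mol
  T = 355.1 K: K = (3.366, 0.858, 0.302), RR gives ψ = 0.433, H_out = 16.856 kJ/mol
  T = 344.4 K: K = (2.869, 0.737, 0.260), RR gives ψ = 0.297, H_out = 11.143 kJ/mol
  T = 339.0 K: K = (2.637, 0.679, 0.241), RR gives ψ = 0.220, H_out = 7.906 kJ/mol
  T = 336.3 K: K = (2.526, 0.652, 0.231), RR gives ψ = 0.178, H_out = 6.154 kJ/mol
  T = 337.6 K: K = (2.579, 0.665, 0.236), RR gives ψ = 0.199, H_out = 7.011 kJ/mol
Linear interpolation between T = 337.6 (H_out = 7.011) and T = 339.0 (H_out = 7.906) on hF = 7.654 gives T ≈ 338.6 K, at which ψ = 0.21.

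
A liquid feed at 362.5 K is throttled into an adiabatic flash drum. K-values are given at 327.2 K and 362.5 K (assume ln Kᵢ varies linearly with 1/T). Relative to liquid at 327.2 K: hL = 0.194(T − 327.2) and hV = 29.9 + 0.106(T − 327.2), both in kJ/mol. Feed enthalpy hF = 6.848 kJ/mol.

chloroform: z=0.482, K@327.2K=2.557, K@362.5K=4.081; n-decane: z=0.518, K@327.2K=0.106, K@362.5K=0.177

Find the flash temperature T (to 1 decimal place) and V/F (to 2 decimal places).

Adiabatic flash: solve Rachford–Rice at each trial T, then check hF = ψ·hV(T) + (1−ψ)·hL(T).
  T = 327.2 K: K = (2.557, 0.106), RR gives ψ = 0.206, H_out = 6.173 kJ/mol
  T = 362.5 K: K = (4.081, 0.177), RR gives ψ = 0.418, H_out = 18.035 kJ/mol
  T = 344.9 K: K = (3.271, 0.139), RR gives ψ = 0.332, H_out = 12.835 kJ/mol
  T = 336.0 K: K = (2.900, 0.122), RR gives ψ = 0.276, H_out = 9.748 kJ/mol
  T = 331.6 K: K = (2.725, 0.114), RR gives ψ = 0.244, H_out = 8.042 kJ/mol
  T = 329.4 K: K = (2.640, 0.110), RR gives ψ = 0.226, H_out = 7.130 kJ/mol
  T = 328.3 K: K = (2.598, 0.108), RR gives ψ = 0.216, H_out = 6.658 kJ/mol
Linear interpolation between T = 328.3 (H_out = 6.658) and T = 329.4 (H_out = 7.130) on hF = 6.848 gives T ≈ 328.7 K, at which ψ = 0.22.

T = 328.7 K, V/F = 0.22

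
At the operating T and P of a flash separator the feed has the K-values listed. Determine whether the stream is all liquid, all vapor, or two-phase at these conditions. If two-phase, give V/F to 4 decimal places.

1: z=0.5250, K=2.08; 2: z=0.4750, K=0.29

ΣzᵢKᵢ = 1.2298; Σzᵢ/Kᵢ = 1.8903.
Both exceed 1, so a two-phase solution exists.
Binary case is linear: z₁(K₁−1)(1+ψ(K₂−1)) + z₂(K₂−1)(1+ψ(K₁−1)) = 0
⇒ ψ = [z₁(K₁−1)+z₂(K₂−1)] / [−(K₁−1)(K₂−1)] = 0.22975/0.76680 = 0.2996

two-phase, V/F = 0.2996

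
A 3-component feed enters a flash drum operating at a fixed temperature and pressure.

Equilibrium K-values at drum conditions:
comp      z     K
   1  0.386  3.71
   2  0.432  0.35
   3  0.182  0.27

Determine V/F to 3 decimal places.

V/F = 0.346

Rachford–Rice: g(V/F) = Σ zᵢ(Kᵢ−1)/(1+V/F(Kᵢ−1)) = 0.
Feasibility: ΣzᵢKᵢ = 1.632, Σzᵢ/Kᵢ = 2.012 — both > 1, two phases present.
Newton iteration, V/F⁰ = 0.47:
  V/F = 0.470: g = -0.1465, g' = -1.152 → V/F = 0.343
  V/F = 0.343: g = 0.0038, g' = -1.237 → V/F = 0.346
Converged at V/F = 0.346.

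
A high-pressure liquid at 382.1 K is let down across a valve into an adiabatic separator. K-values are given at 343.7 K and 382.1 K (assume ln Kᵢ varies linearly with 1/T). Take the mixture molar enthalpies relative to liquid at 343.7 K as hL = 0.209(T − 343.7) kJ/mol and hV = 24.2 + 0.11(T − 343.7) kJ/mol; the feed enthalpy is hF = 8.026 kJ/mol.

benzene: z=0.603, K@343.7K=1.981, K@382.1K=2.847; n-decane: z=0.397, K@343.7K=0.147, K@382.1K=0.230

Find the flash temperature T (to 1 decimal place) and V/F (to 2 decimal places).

Adiabatic flash: solve Rachford–Rice at each trial T, then check hF = ψ·hV(T) + (1−ψ)·hL(T).
  T = 343.7 K: K = (1.981, 0.147), RR gives ψ = 0.302, H_out = 7.314 kJ/mol
  T = 382.1 K: K = (2.847, 0.230), RR gives ψ = 0.568, H_out = 19.615 kJ/mol
  T = 362.9 K: K = (2.398, 0.186), RR gives ψ = 0.457, H_out = 14.199 kJ/mol
  T = 353.3 K: K = (2.185, 0.166), RR gives ψ = 0.388, H_out = 11.026 kJ/mol
  T = 348.5 K: K = (2.082, 0.156), RR gives ψ = 0.348, H_out = 9.254 kJ/mol
  T = 346.1 K: K = (2.031, 0.152), RR gives ψ = 0.326, H_out = 8.308 kJ/mol
Linear interpolation between T = 343.7 (H_out = 7.314) and T = 346.1 (H_out = 8.308) on hF = 8.026 gives T ≈ 345.4 K, at which ψ = 0.32.

T = 345.4 K, V/F = 0.32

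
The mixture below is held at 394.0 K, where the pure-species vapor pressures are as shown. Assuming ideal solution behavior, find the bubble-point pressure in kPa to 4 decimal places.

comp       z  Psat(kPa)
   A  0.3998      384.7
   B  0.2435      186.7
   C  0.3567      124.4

At the bubble point ψ → 0, so ΣzᵢKᵢ = 1 with Kᵢ = Pᵢˢᵃᵗ/P ⇒ P = ΣzᵢPᵢˢᵃᵗ.
P = 0.3998·384.7 + 0.2435·186.7 + 0.3567·124.4 = 243.6380 kPa

Pbub = 243.6380 kPa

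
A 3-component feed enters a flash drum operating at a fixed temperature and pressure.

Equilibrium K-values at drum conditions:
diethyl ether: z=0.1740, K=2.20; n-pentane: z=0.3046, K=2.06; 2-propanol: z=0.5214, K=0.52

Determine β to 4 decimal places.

Material balance + equilibrium reduce to Σ zᵢ(Kᵢ−1)/(1+β(Kᵢ−1)) = 0.
g(0) = ΣzᵢKᵢ − 1 = 0.2814 and g(1) = 1 − Σzᵢ/Kᵢ = -0.2296, so a root lies in (0, 1).
Iterate (Newton) starting at β = 0.5:
  β = 0.5000: g = 0.01222, g' = -0.4521 → β = 0.5270
  β = 0.5270: g = 0.00003, g' = -0.4502 → β = 0.5271
Converged at β = 0.5271.

β = 0.5271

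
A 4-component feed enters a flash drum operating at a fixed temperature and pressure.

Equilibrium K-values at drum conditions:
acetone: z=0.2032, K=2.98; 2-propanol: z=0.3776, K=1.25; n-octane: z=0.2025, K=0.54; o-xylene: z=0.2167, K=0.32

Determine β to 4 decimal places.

β = 0.3881

Material balance + equilibrium reduce to Σ zᵢ(Kᵢ−1)/(1+β(Kᵢ−1)) = 0.
Feasibility: ΣzᵢKᵢ = 1.2562, Σzᵢ/Kᵢ = 1.4225 — both > 1, two phases present.
Iterate (Newton) starting at β = 0.5:
  β = 0.5000: g = -0.05815, g' = -0.5221 → β = 0.3886
  β = 0.3886: g = -0.00029, g' = -0.5227 → β = 0.3881
Converged at β = 0.3881.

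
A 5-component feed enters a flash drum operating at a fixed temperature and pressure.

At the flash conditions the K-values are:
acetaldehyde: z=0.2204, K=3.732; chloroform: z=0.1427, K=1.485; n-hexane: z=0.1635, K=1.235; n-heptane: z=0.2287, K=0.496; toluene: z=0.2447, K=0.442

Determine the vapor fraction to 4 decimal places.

Newton iteration, ψ⁰ = 0.5:
  ψ = 0.5000: g = 0.00110, g' = -0.5732 → ψ = 0.5019
Converged at ψ = 0.5019.

ψ = 0.5019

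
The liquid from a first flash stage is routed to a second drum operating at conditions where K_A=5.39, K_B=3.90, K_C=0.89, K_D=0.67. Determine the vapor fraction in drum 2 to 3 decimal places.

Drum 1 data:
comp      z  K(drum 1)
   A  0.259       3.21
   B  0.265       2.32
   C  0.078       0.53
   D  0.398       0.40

V/F (drum 2) = 0.627

Drum 1:
Rachford–Rice: g(ψ₁) = Σ zᵢ(Kᵢ−1)/(1+ψ₁(Kᵢ−1)) = 0.
g(0) = ΣzᵢKᵢ − 1 = 0.647 and g(1) = 1 − Σzᵢ/Kᵢ = -0.337, so a root lies in (0, 1).
Iterate (Newton) starting at ψ₁ = 0.5:
  ψ₁ = 0.500: g = 0.0936, g' = -0.775 → ψ₁ = 0.621
  ψ₁ = 0.621: g = 0.0013, g' = -0.763 → ψ₁ = 0.622
Converged at ψ₁ = 0.622.
Drum-1 compositions:
  A: x = 0.109, y = 0.350
  B: x = 0.145, y = 0.337
  C: x = 0.110, y = 0.058
  D: x = 0.635, y = 0.254
Drum-2 feed = drum-1 liquid: z₂ = (0.1090, 0.1455, 0.1103, 0.6352).
Drum 2:
Newton iteration, ψ₂⁰ = 0.44:
  ψ₂ = 0.440: g = 0.0906, g' = -0.577 → ψ₂ = 0.597
  ψ₂ = 0.597: g = 0.0125, g' = -0.433 → ψ₂ = 0.626
  ψ₂ = 0.626: g = 0.0003, g' = -0.415 → ψ₂ = 0.627
Converged at ψ₂ = 0.627.
  A: x = 0.029, y = 0.157
  B: x = 0.052, y = 0.201
  C: x = 0.118, y = 0.105
  D: x = 0.801, y = 0.537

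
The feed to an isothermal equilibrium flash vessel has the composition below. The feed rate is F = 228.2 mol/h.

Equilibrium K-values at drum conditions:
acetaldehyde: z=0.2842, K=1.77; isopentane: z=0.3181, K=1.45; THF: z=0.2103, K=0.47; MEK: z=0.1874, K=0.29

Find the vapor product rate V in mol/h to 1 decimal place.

Let ψ = V/F and solve Σ zᵢ(Kᵢ−1)/(1+ψ(Kᵢ−1)) = 0.
Check two-phase: ΣzᵢKᵢ = 1.1175 > 1 and Σzᵢ/Kᵢ = 1.4736 > 1, so g(0) = 0.1175 > 0 and g(1) = -0.4736 < 0.
Iterate (Newton) starting at ψ = 0.5:
  ψ = 0.5000: g = -0.08307, g' = -0.4672 → ψ = 0.3222
  ψ = 0.3222: g = -0.00657, g' = -0.4020 → ψ = 0.3058
Converged at ψ = 0.3058.
Then V = ψ·F = 0.3058·228.2 = 69.8 mol/h and L = F − V = 158.4 mol/h.

V = 69.8 mol/h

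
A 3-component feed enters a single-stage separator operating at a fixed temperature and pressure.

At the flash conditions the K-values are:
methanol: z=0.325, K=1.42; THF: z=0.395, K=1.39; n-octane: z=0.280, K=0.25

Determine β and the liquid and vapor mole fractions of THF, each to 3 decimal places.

β = 0.266, x_THF = 0.358, y_THF = 0.497

Let β = V/F and solve Σ zᵢ(Kᵢ−1)/(1+β(Kᵢ−1)) = 0.
Feasibility: ΣzᵢKᵢ = 1.081, Σzᵢ/Kᵢ = 1.633 — both > 1, two phases present.
Newton iteration, β⁰ = 0.5:
  β = 0.500: g = -0.0943, g' = -0.484 → β = 0.305
  β = 0.305: g = -0.0137, g' = -0.358 → β = 0.267
  β = 0.267: g = -0.0003, g' = -0.342 → β = 0.266
Converged at β = 0.266.
Compositions from xᵢ = zᵢ/(1+β(Kᵢ−1)), yᵢ = Kᵢxᵢ:
  methanol: x = 0.292, y = 0.415
  THF: x = 0.358, y = 0.497
  n-octane: x = 0.350, y = 0.087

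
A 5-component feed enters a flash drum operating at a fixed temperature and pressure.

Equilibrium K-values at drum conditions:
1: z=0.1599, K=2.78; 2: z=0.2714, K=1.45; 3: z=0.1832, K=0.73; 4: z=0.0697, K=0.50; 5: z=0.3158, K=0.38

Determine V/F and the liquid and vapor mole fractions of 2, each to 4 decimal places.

V/F = 0.2145, x_2 = 0.2475, y_2 = 0.3589

Newton iteration, V/F⁰ = 0.57:
  V/F = 0.5700: g = -0.17153, g' = -0.5027 → V/F = 0.2288
  V/F = 0.2288: g = -0.00725, g' = -0.5032 → V/F = 0.2144
  V/F = 0.2144: g = 0.00004, g' = -0.5095 → V/F = 0.2145
Converged at V/F = 0.2145.
Compositions from xᵢ = zᵢ/(1+V/F(Kᵢ−1)), yᵢ = Kᵢxᵢ:
  1: x = 0.1157, y = 0.3217
  2: x = 0.2475, y = 0.3589
  3: x = 0.1945, y = 0.1420
  4: x = 0.0781, y = 0.0390
  5: x = 0.3642, y = 0.1384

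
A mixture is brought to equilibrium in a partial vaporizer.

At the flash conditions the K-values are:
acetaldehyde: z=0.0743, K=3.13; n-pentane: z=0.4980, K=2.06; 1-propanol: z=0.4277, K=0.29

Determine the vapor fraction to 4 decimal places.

Newton–Raphson from ψ = 0.5:
  ψ = 0.5000: g = -0.04914, g' = -0.8363 → ψ = 0.4412
  ψ = 0.4412: g = -0.00095, g' = -0.8065 → ψ = 0.4401
Converged at ψ = 0.4401.

ψ = 0.4401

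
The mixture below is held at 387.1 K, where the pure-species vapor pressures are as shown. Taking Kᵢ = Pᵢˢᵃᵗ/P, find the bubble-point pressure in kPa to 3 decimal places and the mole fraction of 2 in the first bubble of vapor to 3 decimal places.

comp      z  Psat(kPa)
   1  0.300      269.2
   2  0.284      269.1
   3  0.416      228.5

At the bubble point ψ → 0, so ΣzᵢKᵢ = 1 with Kᵢ = Pᵢˢᵃᵗ/P ⇒ P = ΣzᵢPᵢˢᵃᵗ.
P = 0.300·269.2 + 0.284·269.1 + 0.416·228.5 = 252.240 kPa
yᵢ = zᵢPᵢˢᵃᵗ/P ⇒ y_2 = 0.284·269.1/252.240 = 0.303

Pbub = 252.240 kPa, y_2 = 0.303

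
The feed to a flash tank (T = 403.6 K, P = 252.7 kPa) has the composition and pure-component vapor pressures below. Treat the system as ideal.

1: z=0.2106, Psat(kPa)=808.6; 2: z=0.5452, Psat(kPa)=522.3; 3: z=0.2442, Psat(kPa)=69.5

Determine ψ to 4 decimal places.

Raoult's law: Kᵢ = Pᵢˢᵃᵗ/P = Pᵢˢᵃᵗ/252.7.
  K_1 = 808.6/252.7 = 3.199842, K_2 = 522.3/252.7 = 2.066878, K_3 = 69.5/252.7 = 0.275030
Material balance + equilibrium reduce to Σ zᵢ(Kᵢ−1)/(1+ψ(Kᵢ−1)) = 0.
Feasibility: ΣzᵢKᵢ = 1.8679, Σzᵢ/Kᵢ = 1.2175 — both > 1, two phases present.
Newton iteration, ψ⁰ = 0.5:
  ψ = 0.5000: g = 0.32224, g' = -0.8108 → ψ = 0.8974
  ψ = 0.8974: g = -0.05378, g' = -1.3285 → ψ = 0.8569
  ψ = 0.8569: g = -0.00301, g' = -1.1865 → ψ = 0.8544
Converged at ψ = 0.8544.

ψ = 0.8544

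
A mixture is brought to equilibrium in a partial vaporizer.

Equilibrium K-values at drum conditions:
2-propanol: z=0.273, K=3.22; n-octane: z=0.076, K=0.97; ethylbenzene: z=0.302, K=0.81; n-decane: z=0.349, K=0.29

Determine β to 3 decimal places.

β = 0.282

Newton–Raphson from β = 0.5:
  β = 0.500: g = -0.1627, g' = -0.738 → β = 0.280
  β = 0.280: g = 0.0018, g' = -0.798 → β = 0.282
Converged at β = 0.282.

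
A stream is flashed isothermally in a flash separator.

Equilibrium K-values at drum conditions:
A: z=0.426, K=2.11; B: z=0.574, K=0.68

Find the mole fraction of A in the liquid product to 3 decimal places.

x_A = 0.224

Material balance + equilibrium reduce to Σ zᵢ(Kᵢ−1)/(1+V/F(Kᵢ−1)) = 0.
g(0) = ΣzᵢKᵢ − 1 = 0.289 and g(1) = 1 − Σzᵢ/Kᵢ = -0.046, so a root lies in (0, 1).
Binary case is linear: z₁(K₁−1)(1+V/F(K₂−1)) + z₂(K₂−1)(1+V/F(K₁−1)) = 0
⇒ V/F = [z₁(K₁−1)+z₂(K₂−1)] / [−(K₁−1)(K₂−1)] = 0.2892/0.3552 = 0.814
Compositions from xᵢ = zᵢ/(1+V/F(Kᵢ−1)), yᵢ = Kᵢxᵢ:
  A: x = 0.224, y = 0.472
  B: x = 0.776, y = 0.528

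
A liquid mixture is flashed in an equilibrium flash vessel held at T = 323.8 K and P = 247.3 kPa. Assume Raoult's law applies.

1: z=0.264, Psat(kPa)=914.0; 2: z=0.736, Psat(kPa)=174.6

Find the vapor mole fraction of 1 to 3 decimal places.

Raoult's law: Kᵢ = Pᵢˢᵃᵗ/P = Pᵢˢᵃᵗ/247.3.
  K_1 = 914.0/247.3 = 3.69592, K_2 = 174.6/247.3 = 0.70603
Binary case is linear: z₁(K₁−1)(1+β(K₂−1)) + z₂(K₂−1)(1+β(K₁−1)) = 0
⇒ β = [z₁(K₁−1)+z₂(K₂−1)] / [−(K₁−1)(K₂−1)] = 0.4954/0.7925 = 0.625
Compositions from xᵢ = zᵢ/(1+β(Kᵢ−1)), yᵢ = Kᵢxᵢ:
  1: x = 0.098, y = 0.363
  2: x = 0.902, y = 0.637

y_1 = 0.363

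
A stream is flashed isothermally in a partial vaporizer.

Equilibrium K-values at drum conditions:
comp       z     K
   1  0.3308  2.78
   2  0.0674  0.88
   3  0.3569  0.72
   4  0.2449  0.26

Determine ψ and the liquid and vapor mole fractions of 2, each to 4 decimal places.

ψ = 0.3485, x_2 = 0.0703, y_2 = 0.0619

Material balance + equilibrium reduce to Σ zᵢ(Kᵢ−1)/(1+ψ(Kᵢ−1)) = 0.
Feasibility: ΣzᵢKᵢ = 1.2996, Σzᵢ/Kᵢ = 1.6332 — both > 1, two phases present.
Newton iteration, ψ⁰ = 0.5:
  ψ = 0.5000: g = -0.10092, g' = -0.6702 → ψ = 0.3494
  ψ = 0.3494: g = -0.00061, g' = -0.6778 → ψ = 0.3485
Converged at ψ = 0.3485.
Compositions from xᵢ = zᵢ/(1+ψ(Kᵢ−1)), yᵢ = Kᵢxᵢ:
  1: x = 0.2042, y = 0.5675
  2: x = 0.0703, y = 0.0619
  3: x = 0.3955, y = 0.2848
  4: x = 0.3300, y = 0.0858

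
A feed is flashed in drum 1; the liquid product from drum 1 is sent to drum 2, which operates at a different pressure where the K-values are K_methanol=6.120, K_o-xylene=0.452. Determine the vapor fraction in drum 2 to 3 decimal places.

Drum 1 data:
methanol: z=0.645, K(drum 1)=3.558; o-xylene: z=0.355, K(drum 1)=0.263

V/F (drum 2) = 0.257

Drum 1:
Material balance + equilibrium reduce to Σ zᵢ(Kᵢ−1)/(1+ψ₁(Kᵢ−1)) = 0.
Feasibility: ΣzᵢKᵢ = 2.388, Σzᵢ/Kᵢ = 1.531 — both > 1, two phases present.
Newton–Raphson from ψ₁ = 0.5:
  ψ₁ = 0.500: g = 0.3097, g' = -1.296 → ψ₁ = 0.739
  ψ₁ = 0.739: g = -0.0036, g' = -1.435 → ψ₁ = 0.736
Converged at ψ₁ = 0.736.
Drum-1 compositions:
  methanol: x = 0.224, y = 0.796
  o-xylene: x = 0.776, y = 0.204
Drum-2 feed = drum-1 liquid: z₂ = (0.2237, 0.7763).
Drum 2:
Material balance + equilibrium reduce to Σ zᵢ(Kᵢ−1)/(1+ψ₂(Kᵢ−1)) = 0.
Feasibility: ΣzᵢKᵢ = 1.720, Σzᵢ/Kᵢ = 1.754 — both > 1, two phases present.
Newton–Raphson from ψ₂ = 0.5:
  ψ₂ = 0.500: g = -0.2643, g' = -0.905 → ψ₂ = 0.208
  ψ₂ = 0.208: g = 0.0745, g' = -1.672 → ψ₂ = 0.253
  ψ₂ = 0.253: g = 0.0057, g' = -1.429 → ψ₂ = 0.257
Converged at ψ₂ = 0.257.
  methanol: x = 0.097, y = 0.592
  o-xylene: x = 0.903, y = 0.408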